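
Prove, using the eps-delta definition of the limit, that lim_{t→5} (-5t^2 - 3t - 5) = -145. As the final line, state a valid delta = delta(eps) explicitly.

Let eps > 0 be given. We want delta > 0 such that 0 < |t − 5| < delta implies |(-5t^2 - 3t - 5) + 145| < eps.
(-5t^2 - 3t - 5) + 145 = -5t^2 - 3t + 140 = (t − 5)(-5t - 28).
So |(-5t^2 - 3t - 5) + 145| = |t − 5|·|-5t - 28|.
Assume first that |t − 5| < 1, so |t| < 6. Then |-5t - 28| ≤ 5·6 + 28 = 58.
Hence |(-5t^2 - 3t - 5) + 145| ≤ 58|t − 5| < eps provided |t − 5| < eps/58.
Choosing delta = min(1, eps/58) ensures both conditions, hence |(-5t^2 - 3t - 5) + 145| < eps.

delta = min(1, eps/58)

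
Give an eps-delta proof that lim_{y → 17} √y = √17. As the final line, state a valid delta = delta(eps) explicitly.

Suppose eps > 0. We want delta > 0 such that 0 < |y − 17| < delta implies |√y − √17| < eps.
Multiplying by the conjugate, |√y − √17| = |y − 17|/(√y + √17).
Restrict delta ≤ 17 so that |y − 17| < 17 forces y > 0, and then √y + √17 > √17.
Hence |√y − √17| < |y − 17|/√17, which is < eps once |y − 17| < √17·eps.
Take delta = min(17, √17·eps). If 0 < |y − 17| < delta then y > 0 and |√y − √17| < |y − 17|/√17 < eps.

delta = min(17, √17·eps)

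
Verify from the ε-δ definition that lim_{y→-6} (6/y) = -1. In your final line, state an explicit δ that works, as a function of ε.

Let ε > 0 be given. We seek δ > 0 such that 0 < |y + 6| < δ implies |6/y + 1| < ε.
|6/y + 1| = 6·|-6 − y|/(6·|y|) = 6|y + 6|/(6|y|).
Require δ ≤ 3 so that |y| > 6 − 3 = 3, hence 6|y| > 18.
Then |6/y + 1| < 6|y + 6|/18, which is < ε when |y + 6| < 3ε.
Take δ = min(3, 3ε). Then 0 < |y + 6| < δ gives both |y + 6| < 3 and |y + 6| < 3ε, so |6/y + 1| < ε.

δ = min(3, 3ε)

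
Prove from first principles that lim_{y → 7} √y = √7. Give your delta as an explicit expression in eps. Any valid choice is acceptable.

delta = min(7, √7·eps)

Let eps > 0 be given. We want delta > 0 such that 0 < |y − 7| < delta implies |√y − √7| < eps.
Multiplying by the conjugate, |√y − √7| = |y − 7|/(√y + √7).
Restrict delta ≤ 7 so that |y − 7| < 7 forces y > 0, and then √y + √7 > √7.
Hence |√y − √7| < |y − 7|/√7, which is < eps once |y − 7| < √7·eps.
Take delta = min(7, √7·eps). If 0 < |y − 7| < delta then y > 0 and |√y − √7| < |y − 7|/√7 < eps.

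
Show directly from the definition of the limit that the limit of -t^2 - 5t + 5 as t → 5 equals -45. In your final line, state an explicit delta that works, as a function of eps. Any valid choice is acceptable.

delta = min(2, eps/17)

Let eps > 0 be given. We want delta > 0 such that 0 < |t − 5| < delta implies |(-t^2 - 5t + 5) + 45| < eps.
(-t^2 - 5t + 5) + 45 = -t^2 - 5t + 50 = (t − 5)(-t - 10).
So |(-t^2 - 5t + 5) + 45| = |t − 5|·|-t - 10|.
Require delta ≤ 2. Then |t − 5| < 2 gives |t| < 7, and by the triangle inequality |-t - 10| ≤ 7 + 10 = 17.
Hence |(-t^2 - 5t + 5) + 45| ≤ 17|t − 5| < eps provided |t − 5| < eps/17.
Take delta = min(2, eps/17). Then 0 < |t − 5| < delta gives both |t − 5| < 2 and |t − 5| < eps/17, so |(-t^2 - 5t + 5) + 45| < eps.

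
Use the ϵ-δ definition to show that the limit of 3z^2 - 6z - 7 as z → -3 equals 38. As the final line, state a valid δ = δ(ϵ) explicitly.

Let ϵ > 0. We want δ > 0 such that 0 < |z + 3| < δ implies |(3z^2 - 6z - 7) − 38| < ϵ.
(3z^2 - 6z - 7) − 38 = 3z^2 - 6z - 45 = (z + 3)(3z - 15).
So |(3z^2 - 6z - 7) − 38| = |z + 3|·|3z - 15|.
Require δ ≤ 1. Then |z + 3| < 1 gives |z| < 4, and by the triangle inequality |3z - 15| ≤ 3·4 + 15 = 27.
Hence |(3z^2 - 6z - 7) − 38| ≤ 27|z + 3| < ϵ provided |z + 3| < ϵ/27.
Take δ = min(1, ϵ/27). Then 0 < |z + 3| < δ gives both |z + 3| < 1 and |z + 3| < ϵ/27, so |(3z^2 - 6z - 7) − 38| < ϵ.

δ = min(1, ϵ/27)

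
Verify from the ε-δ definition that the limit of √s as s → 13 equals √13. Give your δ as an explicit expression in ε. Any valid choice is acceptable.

δ = min(13, √13·ε)

Let ε > 0. We want δ > 0 such that 0 < |s − 13| < δ implies |√s − √13| < ε.
Multiplying by the conjugate, |√s − √13| = |s − 13|/(√s + √13).
Restrict δ ≤ 13 so that |s − 13| < 13 forces s > 0, and then √s + √13 > √13.
Hence |√s − √13| < |s − 13|/√13, which is < ε once |s − 13| < √13·ε.
Take δ = min(13, √13·ε). If 0 < |s − 13| < δ then s > 0 and |√s − √13| < |s − 13|/√13 < ε.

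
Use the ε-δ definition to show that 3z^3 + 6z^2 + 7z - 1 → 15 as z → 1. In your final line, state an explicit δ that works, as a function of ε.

δ = min(1, ε/46)

Suppose ε > 0. We want δ > 0 such that 0 < |z − 1| < δ implies |(3z^3 + 6z^2 + 7z - 1) − 15| < ε.
(3z^3 + 6z^2 + 7z - 1) − 15 = 3z^3 + 6z^2 + 7z - 16 = (z − 1)(3z^2 + 9z + 16).
So |(3z^3 + 6z^2 + 7z - 1) − 15| = |z − 1|·|3z^2 + 9z + 16|.
Require δ ≤ 1. Then |z − 1| < 1 gives |z| < 2, and by the triangle inequality |3z^2 + 9z + 16| ≤ 3·2^2 + 9·2 + 16 = 46.
Hence |(3z^3 + 6z^2 + 7z - 1) − 15| ≤ 46|z − 1| < ε provided |z − 1| < ε/46.
Take δ = min(1, ε/46). Then 0 < |z − 1| < δ gives both |z − 1| < 1 and |z − 1| < ε/46, so |(3z^3 + 6z^2 + 7z - 1) − 15| < ε.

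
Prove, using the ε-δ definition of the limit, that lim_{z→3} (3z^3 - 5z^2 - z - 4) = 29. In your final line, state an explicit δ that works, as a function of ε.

δ = min(1, ε/75)

Suppose ε > 0. We want δ > 0 such that 0 < |z − 3| < δ implies |(3z^3 - 5z^2 - z - 4) − 29| < ε.
(3z^3 - 5z^2 - z - 4) − 29 = 3z^3 - 5z^2 - z - 33 = (z − 3)(3z^2 + 4z + 11).
So |(3z^3 - 5z^2 - z - 4) − 29| = |z − 3|·|3z^2 + 4z + 11|.
Require δ ≤ 1. Then |z − 3| < 1 gives |z| < 4, and by the triangle inequality |3z^2 + 4z + 11| ≤ 3·4^2 + 4·4 + 11 = 75.
Hence |(3z^3 - 5z^2 - z - 4) − 29| ≤ 75|z − 3| < ε provided |z − 3| < ε/75.
Choosing δ = min(1, ε/75) ensures both conditions, hence |(3z^3 - 5z^2 - z - 4) − 29| < ε.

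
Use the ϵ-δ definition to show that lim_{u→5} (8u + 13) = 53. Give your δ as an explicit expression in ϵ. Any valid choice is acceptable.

Let ϵ > 0 be given. We need δ > 0 so that 0 < |u − 5| < δ implies |(8u + 13) − 53| < ϵ.
|(8u + 13) − 53| = |8u - 40| = 8|u − 5|.
So 8|u − 5| < ϵ exactly when |u − 5| < ϵ/8.
Choosing δ = ϵ/8 gives |(8u + 13) − 53| = 8|u − 5| < ϵ whenever |u − 5| < δ.

δ = ϵ/8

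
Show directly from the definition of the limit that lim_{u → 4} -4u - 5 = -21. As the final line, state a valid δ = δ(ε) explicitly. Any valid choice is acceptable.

Let ε > 0 be given. We need δ > 0 so that 0 < |u − 4| < δ implies |(-4u - 5) + 21| < ε.
Since (-4u - 5) + 21 = -4(u − 4), we have |(-4u - 5) + 21| = 4|u − 4|.
Thus it suffices that |u − 4| < ε/4.
Choosing δ = ε/4 gives |(-4u - 5) + 21| = 4|u − 4| < ε whenever |u − 4| < δ.

δ = ε/4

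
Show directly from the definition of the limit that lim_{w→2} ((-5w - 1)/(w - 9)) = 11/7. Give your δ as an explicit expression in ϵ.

δ = min(7/2, (49/92)ϵ)

Fix ϵ > 0. We want δ > 0 with 0 < |w − 2| < δ ⇒ |(-5w - 1)/(w - 9) − (11/7)| < ϵ.
Combining over a common denominator, (-5w - 1)/(w - 9) − (11/7) = [(-5w - 1)·(-7) − (-11)·(w - 9)] / [(-7)·(w - 9)] = 46(w − 2) / ((-7)(w - 9)).
So |(-5w - 1)/(w - 9) − (11/7)| = 46|w − 2| / (7·|w − 9|).
Restrict δ ≤ 7/2. Then |w − 2| < 7/2 gives |w − 9| = |(w − 2) + (-7)| ≥ 7 − 7/2 = 7/2.
Hence |(-5w - 1)/(w - 9) − (11/7)| < 46|w − 2|/(7·(7/2)) = (92/49)|w − 2|, which is < ϵ once |w − 2| < (49/92)ϵ.
Take δ = min(7/2, (49/92)ϵ). Then 0 < |w − 2| < δ forces both bounds, so |(-5w - 1)/(w - 9) − (11/7)| < ϵ.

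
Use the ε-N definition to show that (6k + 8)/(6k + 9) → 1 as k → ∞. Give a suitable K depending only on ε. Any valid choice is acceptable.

K = (1/6)/ε

Fix ε > 0. For k ≥ 1, |(6k + 8)/(6k + 9) − 1| = |-6|/(6(6k + 9)) = 6/(6(6k + 9)).
Since 6k + 9 ≥ 6k for k ≥ 1, this is ≤ 6/(6·6k) = (1/6)/k.
So |(6k + 8)/(6k + 9) − 1| < ε whenever k > (1/6)/ε.
Take K = (1/6)/ε. If k > K then |(6k + 8)/(6k + 9) − 1| ≤ (1/6)/k < ε.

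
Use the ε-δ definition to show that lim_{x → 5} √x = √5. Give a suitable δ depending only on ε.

δ = min(5, √5·ε)

Suppose ε > 0. We want δ > 0 such that 0 < |x − 5| < δ implies |√x − √5| < ε.
Multiplying by the conjugate, |√x − √5| = |x − 5|/(√x + √5).
Restrict δ ≤ 5 so that |x − 5| < 5 forces x > 0, and then √x + √5 > √5.
Hence |√x − √5| < |x − 5|/√5, which is < ε once |x − 5| < √5·ε.
Take δ = min(5, √5·ε). If 0 < |x − 5| < δ then x > 0 and |√x − √5| < |x − 5|/√5 < ε.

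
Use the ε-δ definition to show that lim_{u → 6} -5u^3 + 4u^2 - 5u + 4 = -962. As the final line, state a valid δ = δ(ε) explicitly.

δ = min(1, ε/588)

Suppose ε > 0. We want δ > 0 such that 0 < |u − 6| < δ implies |(-5u^3 + 4u^2 - 5u + 4) + 962| < ε.
(-5u^3 + 4u^2 - 5u + 4) + 962 = -5u^3 + 4u^2 - 5u + 966 = (u − 6)(-5u^2 - 26u - 161).
So |(-5u^3 + 4u^2 - 5u + 4) + 962| = |u − 6|·|-5u^2 - 26u - 161|.
Assume first that |u − 6| < 1, so |u| < 7. Then |-5u^2 - 26u - 161| ≤ 5·7^2 + 26·7 + 161 = 588.
Hence |(-5u^3 + 4u^2 - 5u + 4) + 962| ≤ 588|u − 6| < ε provided |u − 6| < ε/588.
Take δ = min(1, ε/588). Then 0 < |u − 6| < δ gives both |u − 6| < 1 and |u − 6| < ε/588, so |(-5u^3 + 4u^2 - 5u + 4) + 962| < ε.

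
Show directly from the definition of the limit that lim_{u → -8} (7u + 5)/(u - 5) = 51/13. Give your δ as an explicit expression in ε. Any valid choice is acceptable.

Fix ε > 0. We want δ > 0 with 0 < |u + 8| < δ ⇒ |(7u + 5)/(u - 5) − (51/13)| < ε.
Combining over a common denominator, (7u + 5)/(u - 5) − (51/13) = [(7u + 5)·(-13) − (-51)·(u - 5)] / [(-13)·(u - 5)] = -40(u + 8) / ((-13)(u - 5)).
So |(7u + 5)/(u - 5) − (51/13)| = 40|u + 8| / (13·|u − 5|).
Restrict δ ≤ 13/2. Then |u + 8| < 13/2 gives |u − 5| = |(u + 8) + (-13)| ≥ 13 − 13/2 = 13/2.
Hence |(7u + 5)/(u - 5) − (51/13)| < 40|u + 8|/(13·(13/2)) = (80/169)|u + 8|, which is < ε once |u + 8| < (169/80)ε.
Take δ = min(13/2, (169/80)ε). Then 0 < |u + 8| < δ forces both bounds, so |(7u + 5)/(u - 5) − (51/13)| < ε.

δ = min(13/2, (169/80)ε)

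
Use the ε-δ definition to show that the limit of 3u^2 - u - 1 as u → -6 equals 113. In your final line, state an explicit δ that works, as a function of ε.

δ = min(1, ε/40)

Let ε > 0 be given. We want δ > 0 such that 0 < |u + 6| < δ implies |(3u^2 - u - 1) − 113| < ε.
(3u^2 - u - 1) − 113 = 3u^2 - u - 114 = (u + 6)(3u - 19).
So |(3u^2 - u - 1) − 113| = |u + 6|·|3u - 19|.
Assume first that |u + 6| < 1, so |u| < 7. Then |3u - 19| ≤ 3·7 + 19 = 40.
Hence |(3u^2 - u - 1) − 113| ≤ 40|u + 6| < ε provided |u + 6| < ε/40.
Choosing δ = min(1, ε/40) ensures both conditions, hence |(3u^2 - u - 1) − 113| < ε.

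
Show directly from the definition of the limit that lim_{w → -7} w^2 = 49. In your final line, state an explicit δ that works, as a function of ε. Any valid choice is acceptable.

δ = min(1, ε/15)

Suppose ε > 0. We seek δ > 0 with 0 < |w + 7| < δ ⇒ |w^2 − 49| < ε.
Factor: w^2 − 49 = (w + 7)(w - 7), so |w^2 − 49| = |w + 7|·|w - 7|.
Restrict δ ≤ 1. Then |w + 7| < 1 gives |w| < 8, so by the triangle inequality |w - 7| ≤ 8 + 7 = 15.
Hence |w^2 − 49| ≤ 15|w + 7|, which is < ε once |w + 7| < ε/15.
Take δ = min(1, ε/15). If 0 < |w + 7| < δ then both bounds hold and |w^2 − 49| ≤ 15|w + 7| < 15·(ε/15) = ε.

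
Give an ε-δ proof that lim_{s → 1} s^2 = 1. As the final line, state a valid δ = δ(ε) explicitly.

Fix ε > 0. We seek δ > 0 with 0 < |s − 1| < δ ⇒ |s^2 − 1| < ε.
Factor: s^2 − 1 = (s − 1)(s + 1), so |s^2 − 1| = |s − 1|·|s + 1|.
Impose δ ≤ 2 so that |s| < 3; then |s + 1| ≤ 4.
Hence |s^2 − 1| ≤ 4|s − 1|, which is < ε once |s − 1| < ε/4.
Take δ = min(2, ε/4). If 0 < |s − 1| < δ then both bounds hold and |s^2 − 1| ≤ 4|s − 1| < 4·(ε/4) = ε.

δ = min(2, ε/4)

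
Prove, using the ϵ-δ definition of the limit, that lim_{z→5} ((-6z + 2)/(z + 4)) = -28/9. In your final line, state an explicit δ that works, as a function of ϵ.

δ = min(9/2, (81/52)ϵ)

Let ϵ > 0. We want δ > 0 with 0 < |z − 5| < δ ⇒ |(-6z + 2)/(z + 4) + 28/9| < ϵ.
Combining over a common denominator, (-6z + 2)/(z + 4) + 28/9 = [(-6z + 2)·9 − (-28)·(z + 4)] / [9·(z + 4)] = -26(z − 5) / (9(z + 4)).
So |(-6z + 2)/(z + 4) + 28/9| = 26|z − 5| / (9·|z + 4|).
Require δ ≤ 9/2, so |z + 4| ≥ |9| − |z − 5| > 9 − 9/2 = 9/2.
Hence |(-6z + 2)/(z + 4) + 28/9| < 26|z − 5|/(9·(9/2)) = (52/81)|z − 5|, which is < ϵ once |z − 5| < (81/52)ϵ.
Take δ = min(9/2, (81/52)ϵ). Then 0 < |z − 5| < δ forces both bounds, so |(-6z + 2)/(z + 4) + 28/9| < ϵ.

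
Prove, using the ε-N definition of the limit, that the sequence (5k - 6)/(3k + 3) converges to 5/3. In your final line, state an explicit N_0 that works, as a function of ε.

N_0 = (11/3)/ε

Suppose ε > 0. For k ≥ 1, |(5k - 6)/(3k + 3) − (5/3)| = |-33|/(3(3k + 3)) = 33/(3(3k + 3)).
Since 3k + 3 ≥ 3k for k ≥ 1, this is ≤ 33/(3·3k) = (11/3)/k.
So |(5k - 6)/(3k + 3) − (5/3)| < ε whenever k > (11/3)/ε.
Take N_0 = (11/3)/ε. If k > N_0 then |(5k - 6)/(3k + 3) − (5/3)| ≤ (11/3)/k < ε.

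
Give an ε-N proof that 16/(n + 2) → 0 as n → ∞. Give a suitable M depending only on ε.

M = 16/ε

Fix ε > 0. For n ≥ 1, |16/(n + 2) − 0| = 16/(n + 2) ≤ 16/n.
We need 16/n < ε, i.e. n > 16/ε.
Take M = 16/ε. If n > M then |16/(n + 2)| ≤ 16/n < ε.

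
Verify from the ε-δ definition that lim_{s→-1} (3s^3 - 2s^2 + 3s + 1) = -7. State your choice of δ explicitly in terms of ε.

Let ε > 0. We want δ > 0 such that 0 < |s + 1| < δ implies |(3s^3 - 2s^2 + 3s + 1) + 7| < ε.
(3s^3 - 2s^2 + 3s + 1) + 7 = 3s^3 - 2s^2 + 3s + 8 = (s + 1)(3s^2 - 5s + 8).
So |(3s^3 - 2s^2 + 3s + 1) + 7| = |s + 1|·|3s^2 - 5s + 8|.
Require δ ≤ 1. Then |s + 1| < 1 gives |s| < 2, and by the triangle inequality |3s^2 - 5s + 8| ≤ 3·2^2 + 5·2 + 8 = 30.
Hence |(3s^3 - 2s^2 + 3s + 1) + 7| ≤ 30|s + 1| < ε provided |s + 1| < ε/30.
Take δ = min(1, ε/30). Then 0 < |s + 1| < δ gives both |s + 1| < 1 and |s + 1| < ε/30, so |(3s^3 - 2s^2 + 3s + 1) + 7| < ε.

δ = min(1, ε/30)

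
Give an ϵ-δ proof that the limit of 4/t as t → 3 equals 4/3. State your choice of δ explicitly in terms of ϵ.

δ = min(3/2, (9/8)ϵ)

Let ϵ > 0 be given. We seek δ > 0 such that 0 < |t − 3| < δ implies |4/t − (4/3)| < ϵ.
|4/t − (4/3)| = 4·|3 − t|/(3·|t|) = 4|t − 3|/(3|t|).
Restrict δ ≤ 3/2. Then |t − 3| < 3/2 gives |t| > 3/2, so 3|t| > 9/2.
Then |4/t − (4/3)| < 4|t − 3|/(9/2), which is < ϵ when |t − 3| < (9/8)ϵ.
Take δ = min(3/2, (9/8)ϵ). Then 0 < |t − 3| < δ gives both |t − 3| < 3/2 and |t − 3| < (9/8)ϵ, so |4/t − (4/3)| < ϵ.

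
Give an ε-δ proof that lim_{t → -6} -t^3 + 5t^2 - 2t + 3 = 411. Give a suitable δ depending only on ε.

δ = min(1, ε/194)

Fix ε > 0. We want δ > 0 such that 0 < |t + 6| < δ implies |(-t^3 + 5t^2 - 2t + 3) − 411| < ε.
(-t^3 + 5t^2 - 2t + 3) − 411 = -t^3 + 5t^2 - 2t - 408 = (t + 6)(-t^2 + 11t - 68).
So |(-t^3 + 5t^2 - 2t + 3) − 411| = |t + 6|·|-t^2 + 11t - 68|.
Require δ ≤ 1. Then |t + 6| < 1 gives |t| < 7, and by the triangle inequality |-t^2 + 11t - 68| ≤ 7^2 + 11·7 + 68 = 194.
Hence |(-t^3 + 5t^2 - 2t + 3) − 411| ≤ 194|t + 6| < ε provided |t + 6| < ε/194.
Take δ = min(1, ε/194). Then 0 < |t + 6| < δ gives both |t + 6| < 1 and |t + 6| < ε/194, so |(-t^3 + 5t^2 - 2t + 3) − 411| < ε.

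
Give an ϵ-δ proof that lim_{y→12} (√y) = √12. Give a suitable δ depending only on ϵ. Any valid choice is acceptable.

Let ϵ > 0 be given. We want δ > 0 such that 0 < |y − 12| < δ implies |√y − √12| < ϵ.
Multiplying by the conjugate, |√y − √12| = |y − 12|/(√y + √12).
Restrict δ ≤ 12 so that |y − 12| < 12 forces y > 0, and then √y + √12 > √12.
Hence |√y − √12| < |y − 12|/√12, which is < ϵ once |y − 12| < √12·ϵ.
Take δ = min(12, √12·ϵ). If 0 < |y − 12| < δ then y > 0 and |√y − √12| < |y − 12|/√12 < ϵ.

δ = min(12, √12·ϵ)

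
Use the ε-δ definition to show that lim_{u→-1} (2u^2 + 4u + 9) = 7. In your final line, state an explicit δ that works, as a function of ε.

Fix ε > 0. We want δ > 0 such that 0 < |u + 1| < δ implies |(2u^2 + 4u + 9) − 7| < ε.
(2u^2 + 4u + 9) − 7 = 2u^2 + 4u + 2 = (u + 1)(2u + 2).
So |(2u^2 + 4u + 9) − 7| = |u + 1|·|2u + 2|.
Require δ ≤ 1. Then |u + 1| < 1 gives |u| < 2, and by the triangle inequality |2u + 2| ≤ 2·2 + 2 = 6.
Hence |(2u^2 + 4u + 9) − 7| ≤ 6|u + 1| < ε provided |u + 1| < ε/6.
Take δ = min(1, ε/6). Then 0 < |u + 1| < δ gives both |u + 1| < 1 and |u + 1| < ε/6, so |(2u^2 + 4u + 9) − 7| < ε.

δ = min(1, ε/6)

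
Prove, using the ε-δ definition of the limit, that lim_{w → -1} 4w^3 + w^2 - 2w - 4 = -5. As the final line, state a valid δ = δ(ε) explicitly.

δ = min(2, ε/46)

Let ε > 0. We want δ > 0 such that 0 < |w + 1| < δ implies |(4w^3 + w^2 - 2w - 4) + 5| < ε.
(4w^3 + w^2 - 2w - 4) + 5 = 4w^3 + w^2 - 2w + 1 = (w + 1)(4w^2 - 3w + 1).
So |(4w^3 + w^2 - 2w - 4) + 5| = |w + 1|·|4w^2 - 3w + 1|.
Assume first that |w + 1| < 2, so |w| < 3. Then |4w^2 - 3w + 1| ≤ 4·3^2 + 3·3 + 1 = 46.
Hence |(4w^3 + w^2 - 2w - 4) + 5| ≤ 46|w + 1| < ε provided |w + 1| < ε/46.
Take δ = min(2, ε/46). Then 0 < |w + 1| < δ gives both |w + 1| < 2 and |w + 1| < ε/46, so |(4w^3 + w^2 - 2w - 4) + 5| < ε.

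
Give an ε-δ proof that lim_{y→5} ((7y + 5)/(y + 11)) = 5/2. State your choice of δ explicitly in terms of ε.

δ = min(8, (16/9)ε)

Let ε > 0. We want δ > 0 with 0 < |y − 5| < δ ⇒ |(7y + 5)/(y + 11) − (5/2)| < ε.
Combining over a common denominator, (7y + 5)/(y + 11) − (5/2) = [(7y + 5)·16 − 40·(y + 11)] / [16·(y + 11)] = 72(y − 5) / (16(y + 11)).
So |(7y + 5)/(y + 11) − (5/2)| = 72|y − 5| / (16·|y + 11|).
Restrict δ ≤ 8. Then |y − 5| < 8 gives |y + 11| = |(y − 5) + 16| ≥ 16 − 8 = 8.
Hence |(7y + 5)/(y + 11) − (5/2)| < 72|y − 5|/(16·8) = (9/16)|y − 5|, which is < ε once |y − 5| < (16/9)ε.
Take δ = min(8, (16/9)ε). Then 0 < |y − 5| < δ forces both bounds, so |(7y + 5)/(y + 11) − (5/2)| < ε.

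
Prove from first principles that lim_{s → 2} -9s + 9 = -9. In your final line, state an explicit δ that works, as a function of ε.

δ = ε/9

Suppose ε > 0. We need δ > 0 so that 0 < |s − 2| < δ implies |(-9s + 9) + 9| < ε.
|(-9s + 9) + 9| = |-9s + 18| = 9|s − 2|.
So 9|s − 2| < ε exactly when |s − 2| < ε/9.
Take δ = ε/9. If 0 < |s − 2| < δ then |(-9s + 9) + 9| = 9|s − 2| < 9·(ε/9) = ε.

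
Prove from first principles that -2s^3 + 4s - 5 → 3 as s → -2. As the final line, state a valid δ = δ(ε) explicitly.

δ = min(1, ε/34)

Fix ε > 0. We want δ > 0 such that 0 < |s + 2| < δ implies |(-2s^3 + 4s - 5) − 3| < ε.
(-2s^3 + 4s - 5) − 3 = -2s^3 + 4s - 8 = (s + 2)(-2s^2 + 4s - 4).
So |(-2s^3 + 4s - 5) − 3| = |s + 2|·|-2s^2 + 4s - 4|.
Require δ ≤ 1. Then |s + 2| < 1 gives |s| < 3, and by the triangle inequality |-2s^2 + 4s - 4| ≤ 2·3^2 + 4·3 + 4 = 34.
Hence |(-2s^3 + 4s - 5) − 3| ≤ 34|s + 2| < ε provided |s + 2| < ε/34.
Take δ = min(1, ε/34). Then 0 < |s + 2| < δ gives both |s + 2| < 1 and |s + 2| < ε/34, so |(-2s^3 + 4s - 5) − 3| < ε.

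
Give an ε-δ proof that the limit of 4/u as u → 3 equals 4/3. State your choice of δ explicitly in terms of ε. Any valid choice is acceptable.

δ = min(3/2, (9/8)ε)

Let ε > 0. We seek δ > 0 such that 0 < |u − 3| < δ implies |4/u − (4/3)| < ε.
|4/u − (4/3)| = 4·|3 − u|/(3·|u|) = 4|u − 3|/(3|u|).
Restrict δ ≤ 3/2. Then |u − 3| < 3/2 gives |u| > 3/2, so 3|u| > 9/2.
Then |4/u − (4/3)| < 4|u − 3|/(9/2), which is < ε when |u − 3| < (9/8)ε.
Take δ = min(3/2, (9/8)ε). Then 0 < |u − 3| < δ gives both |u − 3| < 3/2 and |u − 3| < (9/8)ε, so |4/u − (4/3)| < ε.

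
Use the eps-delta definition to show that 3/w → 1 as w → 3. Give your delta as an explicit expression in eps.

Let eps > 0 be given. We seek delta > 0 such that 0 < |w − 3| < delta implies |3/w − 1| < eps.
|3/w − 1| = 3·|3 − w|/(3·|w|) = 3|w − 3|/(3|w|).
Restrict delta ≤ 3/2. Then |w − 3| < 3/2 gives |w| > 3/2, so 3|w| > 9/2.
Then |3/w − 1| < 3|w − 3|/(9/2), which is < eps when |w − 3| < (3/2)eps.
Take delta = min(3/2, (3/2)eps). Then 0 < |w − 3| < delta gives both |w − 3| < 3/2 and |w − 3| < (3/2)eps, so |3/w − 1| < eps.

delta = min(3/2, (3/2)eps)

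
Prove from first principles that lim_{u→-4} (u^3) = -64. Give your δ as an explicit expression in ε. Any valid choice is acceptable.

Let ε > 0. We seek δ > 0 with 0 < |u + 4| < δ ⇒ |u^3 + 64| < ε.
Factor: u^3 + 64 = (u + 4)(u^2 - 4u + 16), so |u^3 + 64| = |u + 4|·|u^2 - 4u + 16|.
Restrict δ ≤ 2. Then |u + 4| < 2 gives |u| < 6, so by the triangle inequality |u^2 - 4u + 16| ≤ 6^2 + 4·6 + 16 = 76.
Hence |u^3 + 64| ≤ 76|u + 4|, which is < ε once |u + 4| < ε/76.
Take δ = min(2, ε/76). If 0 < |u + 4| < δ then both bounds hold and |u^3 + 64| ≤ 76|u + 4| < 76·(ε/76) = ε.

δ = min(2, ε/76)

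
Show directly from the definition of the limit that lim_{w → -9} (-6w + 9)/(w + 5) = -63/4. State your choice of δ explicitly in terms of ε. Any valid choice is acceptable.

Fix ε > 0. We want δ > 0 with 0 < |w + 9| < δ ⇒ |(-6w + 9)/(w + 5) + 63/4| < ε.
Combining over a common denominator, (-6w + 9)/(w + 5) + 63/4 = [(-6w + 9)·(-4) − 63·(w + 5)] / [(-4)·(w + 5)] = -39(w + 9) / ((-4)(w + 5)).
So |(-6w + 9)/(w + 5) + 63/4| = 39|w + 9| / (4·|w + 5|).
Require δ ≤ 2, so |w + 5| ≥ |-4| − |w + 9| > 4 − 2 = 2.
Hence |(-6w + 9)/(w + 5) + 63/4| < 39|w + 9|/(4·2) = (39/8)|w + 9|, which is < ε once |w + 9| < (8/39)ε.
Take δ = min(2, (8/39)ε). Then 0 < |w + 9| < δ forces both bounds, so |(-6w + 9)/(w + 5) + 63/4| < ε.

δ = min(2, (8/39)ε)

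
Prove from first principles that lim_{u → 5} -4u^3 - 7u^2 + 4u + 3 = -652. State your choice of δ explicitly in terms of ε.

δ = min(1, ε/437)

Let ε > 0 be given. We want δ > 0 such that 0 < |u − 5| < δ implies |(-4u^3 - 7u^2 + 4u + 3) + 652| < ε.
(-4u^3 - 7u^2 + 4u + 3) + 652 = -4u^3 - 7u^2 + 4u + 655 = (u − 5)(-4u^2 - 27u - 131).
So |(-4u^3 - 7u^2 + 4u + 3) + 652| = |u − 5|·|-4u^2 - 27u - 131|.
Assume first that |u − 5| < 1, so |u| < 6. Then |-4u^2 - 27u - 131| ≤ 4·6^2 + 27·6 + 131 = 437.
Hence |(-4u^3 - 7u^2 + 4u + 3) + 652| ≤ 437|u − 5| < ε provided |u − 5| < ε/437.
Take δ = min(1, ε/437). Then 0 < |u − 5| < δ gives both |u − 5| < 1 and |u − 5| < ε/437, so |(-4u^3 - 7u^2 + 4u + 3) + 652| < ε.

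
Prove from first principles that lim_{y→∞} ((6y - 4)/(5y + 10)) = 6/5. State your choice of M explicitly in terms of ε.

M = (16/5)/ε

Fix ε > 0. We seek M > 0 such that y > M implies |(6y - 4)/(5y + 10) − (6/5)| < ε.
(6y - 4)/(5y + 10) − (6/5) = (5(6y - 4) − 6(5y + 10)) / (5(5y + 10)) = -80/(5(5y + 10)).
For y > 0 we have 5y + 10 > 5y, so |(6y - 4)/(5y + 10) − (6/5)| = 80/(5(5y + 10)) < 80/(5·5y) = (16/5)/y.
Thus |(6y - 4)/(5y + 10) − (6/5)| < ε whenever y > (16/5)/ε.
Take M = (16/5)/ε. If y > M then |(6y - 4)/(5y + 10) − (6/5)| < (16/5)/y < ε.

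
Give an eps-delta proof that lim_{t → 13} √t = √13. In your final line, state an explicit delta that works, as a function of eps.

delta = min(13, √13·eps)

Let eps > 0. We want delta > 0 such that 0 < |t − 13| < delta implies |√t − √13| < eps.
Rationalise: √t − √13 = (t − 13)/(√t + √13), so |√t − √13| = |t − 13|/(√t + √13).
Restrict delta ≤ 13 so that |t − 13| < 13 forces t > 0, and then √t + √13 > √13.
Hence |√t − √13| < |t − 13|/√13, which is < eps once |t − 13| < √13·eps.
Take delta = min(13, √13·eps). If 0 < |t − 13| < delta then t > 0 and |√t − √13| < |t − 13|/√13 < eps.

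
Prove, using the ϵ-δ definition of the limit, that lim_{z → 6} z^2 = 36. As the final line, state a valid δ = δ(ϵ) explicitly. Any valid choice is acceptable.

δ = min(1, ϵ/13)

Suppose ϵ > 0. We seek δ > 0 with 0 < |z − 6| < δ ⇒ |z^2 − 36| < ϵ.
Factor: z^2 − 36 = (z − 6)(z + 6), so |z^2 − 36| = |z − 6|·|z + 6|.
Impose δ ≤ 1 so that |z| < 7; then |z + 6| ≤ 13.
Hence |z^2 − 36| ≤ 13|z − 6|, which is < ϵ once |z − 6| < ϵ/13.
Take δ = min(1, ϵ/13). If 0 < |z − 6| < δ then both bounds hold and |z^2 − 36| ≤ 13|z − 6| < 13·(ϵ/13) = ϵ.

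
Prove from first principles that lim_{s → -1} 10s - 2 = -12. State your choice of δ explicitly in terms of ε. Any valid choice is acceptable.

δ = ε/10

Suppose ε > 0. We need δ > 0 so that 0 < |s + 1| < δ implies |(10s - 2) + 12| < ε.
|(10s - 2) + 12| = |10s + 10| = 10|s + 1|.
Thus it suffices that |s + 1| < ε/10.
Choosing δ = ε/10 gives |(10s - 2) + 12| = 10|s + 1| < ε whenever |s + 1| < δ.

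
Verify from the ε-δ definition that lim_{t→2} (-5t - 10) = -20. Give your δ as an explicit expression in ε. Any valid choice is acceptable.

Fix ε > 0. We need δ > 0 so that 0 < |t − 2| < δ implies |(-5t - 10) + 20| < ε.
|(-5t - 10) + 20| = |-5t + 10| = 5|t − 2|.
So 5|t − 2| < ε exactly when |t − 2| < ε/5.
Take δ = ε/5. If 0 < |t − 2| < δ then |(-5t - 10) + 20| = 5|t − 2| < 5·(ε/5) = ε.

δ = ε/5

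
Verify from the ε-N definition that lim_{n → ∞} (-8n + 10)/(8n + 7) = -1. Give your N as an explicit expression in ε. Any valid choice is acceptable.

N = (17/8)/ε

Let ε > 0. For n ≥ 1, |(-8n + 10)/(8n + 7) + 1| = |136|/(8(8n + 7)) = 136/(8(8n + 7)).
Since 8n + 7 ≥ 8n for n ≥ 1, this is ≤ 136/(8·8n) = (17/8)/n.
So |(-8n + 10)/(8n + 7) + 1| < ε whenever n > (17/8)/ε.
Take N = (17/8)/ε. If n > N then |(-8n + 10)/(8n + 7) + 1| ≤ (17/8)/n < ε.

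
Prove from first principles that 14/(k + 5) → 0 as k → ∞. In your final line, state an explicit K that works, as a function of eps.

K = 14/eps

Let eps > 0. For k ≥ 1, |14/(k + 5) − 0| = 14/(k + 5) ≤ 14/k.
We need 14/k < eps, i.e. k > 14/eps.
Take K = 14/eps. If k > K then |14/(k + 5)| ≤ 14/k < eps.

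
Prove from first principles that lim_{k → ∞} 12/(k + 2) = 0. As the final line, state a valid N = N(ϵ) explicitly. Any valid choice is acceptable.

Fix ϵ > 0. For k ≥ 1, |12/(k + 2) − 0| = 12/(k + 2) ≤ 12/k.
We need 12/k < ϵ, i.e. k > 12/ϵ.
Take N = 12/ϵ. If k > N then |12/(k + 2)| ≤ 12/k < ϵ.

N = 12/ϵ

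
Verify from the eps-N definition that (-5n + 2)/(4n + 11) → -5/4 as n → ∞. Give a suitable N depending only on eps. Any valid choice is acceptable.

N = (63/16)/eps

Let eps > 0 be given. For n ≥ 1, |(-5n + 2)/(4n + 11) + 5/4| = |63|/(4(4n + 11)) = 63/(4(4n + 11)).
Since 4n + 11 ≥ 4n for n ≥ 1, this is ≤ 63/(4·4n) = (63/16)/n.
So |(-5n + 2)/(4n + 11) + 5/4| < eps whenever n > (63/16)/eps.
Take N = (63/16)/eps. If n > N then |(-5n + 2)/(4n + 11) + 5/4| ≤ (63/16)/n < eps.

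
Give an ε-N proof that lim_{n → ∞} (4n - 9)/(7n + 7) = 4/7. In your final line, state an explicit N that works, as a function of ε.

Fix ε > 0. For n ≥ 1, |(4n - 9)/(7n + 7) − (4/7)| = |-91|/(7(7n + 7)) = 91/(7(7n + 7)).
Since 7n + 7 ≥ 7n for n ≥ 1, this is ≤ 91/(7·7n) = (13/7)/n.
So |(4n - 9)/(7n + 7) − (4/7)| < ε whenever n > (13/7)/ε.
Take N = (13/7)/ε. If n > N then |(4n - 9)/(7n + 7) − (4/7)| ≤ (13/7)/n < ε.

N = (13/7)/ε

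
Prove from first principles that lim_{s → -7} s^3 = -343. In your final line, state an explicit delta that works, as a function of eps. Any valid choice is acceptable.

Let eps > 0 be given. We seek delta > 0 with 0 < |s + 7| < delta ⇒ |s^3 + 343| < eps.
Factor: s^3 + 343 = (s + 7)(s^2 - 7s + 49), so |s^3 + 343| = |s + 7|·|s^2 - 7s + 49|.
Restrict delta ≤ 1. Then |s + 7| < 1 gives |s| < 8, so by the triangle inequality |s^2 - 7s + 49| ≤ 8^2 + 7·8 + 49 = 169.
Hence |s^3 + 343| ≤ 169|s + 7|, which is < eps once |s + 7| < eps/169.
Take delta = min(1, eps/169). If 0 < |s + 7| < delta then both bounds hold and |s^3 + 343| ≤ 169|s + 7| < 169·(eps/169) = eps.

delta = min(1, eps/169)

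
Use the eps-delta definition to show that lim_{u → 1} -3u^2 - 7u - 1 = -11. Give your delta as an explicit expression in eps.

Let eps > 0. We want delta > 0 such that 0 < |u − 1| < delta implies |(-3u^2 - 7u - 1) + 11| < eps.
(-3u^2 - 7u - 1) + 11 = -3u^2 - 7u + 10 = (u − 1)(-3u - 10).
So |(-3u^2 - 7u - 1) + 11| = |u − 1|·|-3u - 10|.
Assume first that |u − 1| < 1, so |u| < 2. Then |-3u - 10| ≤ 3·2 + 10 = 16.
Hence |(-3u^2 - 7u - 1) + 11| ≤ 16|u − 1| < eps provided |u − 1| < eps/16.
Take delta = min(1, eps/16). Then 0 < |u − 1| < delta gives both |u − 1| < 1 and |u − 1| < eps/16, so |(-3u^2 - 7u - 1) + 11| < eps.

delta = min(1, eps/16)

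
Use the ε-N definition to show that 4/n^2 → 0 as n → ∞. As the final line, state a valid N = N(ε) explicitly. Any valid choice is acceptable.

N = (4/ε)^{1/2}

Let ε > 0 be given. For n ≥ 1, |4/n^2 − 0| = 4/n^2.
4/n^2 < ε ⇔ n^2 > 4/ε ⇔ n > (4/ε)^{1/2}.
Take N = (4/ε)^{1/2}. Then n > N implies 4/n^2 < ε.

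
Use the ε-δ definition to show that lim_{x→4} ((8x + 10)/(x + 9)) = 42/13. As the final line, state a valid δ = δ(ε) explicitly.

Fix ε > 0. We want δ > 0 with 0 < |x − 4| < δ ⇒ |(8x + 10)/(x + 9) − (42/13)| < ε.
Combining over a common denominator, (8x + 10)/(x + 9) − (42/13) = [(8x + 10)·13 − 42·(x + 9)] / [13·(x + 9)] = 62(x − 4) / (13(x + 9)).
So |(8x + 10)/(x + 9) − (42/13)| = 62|x − 4| / (13·|x + 9|).
Require δ ≤ 13/2, so |x + 9| ≥ |13| − |x − 4| > 13 − 13/2 = 13/2.
Hence |(8x + 10)/(x + 9) − (42/13)| < 62|x − 4|/(13·(13/2)) = (124/169)|x − 4|, which is < ε once |x − 4| < (169/124)ε.
Take δ = min(13/2, (169/124)ε). Then 0 < |x − 4| < δ forces both bounds, so |(8x + 10)/(x + 9) − (42/13)| < ε.

δ = min(13/2, (169/124)ε)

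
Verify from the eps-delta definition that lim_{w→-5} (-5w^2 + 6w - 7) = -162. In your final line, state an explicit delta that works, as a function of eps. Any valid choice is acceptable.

Suppose eps > 0. We want delta > 0 such that 0 < |w + 5| < delta implies |(-5w^2 + 6w - 7) + 162| < eps.
(-5w^2 + 6w - 7) + 162 = -5w^2 + 6w + 155 = (w + 5)(-5w + 31).
So |(-5w^2 + 6w - 7) + 162| = |w + 5|·|-5w + 31|.
Require delta ≤ 2. Then |w + 5| < 2 gives |w| < 7, and by the triangle inequality |-5w + 31| ≤ 5·7 + 31 = 66.
Hence |(-5w^2 + 6w - 7) + 162| ≤ 66|w + 5| < eps provided |w + 5| < eps/66.
Take delta = min(2, eps/66). Then 0 < |w + 5| < delta gives both |w + 5| < 2 and |w + 5| < eps/66, so |(-5w^2 + 6w - 7) + 162| < eps.

delta = min(2, eps/66)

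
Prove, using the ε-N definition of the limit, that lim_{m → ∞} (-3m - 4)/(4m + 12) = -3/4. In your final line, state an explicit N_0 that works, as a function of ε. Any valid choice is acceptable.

N_0 = (5/4)/ε

Let ε > 0 be given. For m ≥ 1, |(-3m - 4)/(4m + 12) + 3/4| = |20|/(4(4m + 12)) = 20/(4(4m + 12)).
Since 4m + 12 ≥ 4m for m ≥ 1, this is ≤ 20/(4·4m) = (5/4)/m.
So |(-3m - 4)/(4m + 12) + 3/4| < ε whenever m > (5/4)/ε.
Take N_0 = (5/4)/ε. If m > N_0 then |(-3m - 4)/(4m + 12) + 3/4| ≤ (5/4)/m < ε.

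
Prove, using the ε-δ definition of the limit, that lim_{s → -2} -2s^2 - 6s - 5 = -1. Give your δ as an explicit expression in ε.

Let ε > 0. We want δ > 0 such that 0 < |s + 2| < δ implies |(-2s^2 - 6s - 5) + 1| < ε.
(-2s^2 - 6s - 5) + 1 = -2s^2 - 6s - 4 = (s + 2)(-2s - 2).
So |(-2s^2 - 6s - 5) + 1| = |s + 2|·|-2s - 2|.
Assume first that |s + 2| < 1, so |s| < 3. Then |-2s - 2| ≤ 2·3 + 2 = 8.
Hence |(-2s^2 - 6s - 5) + 1| ≤ 8|s + 2| < ε provided |s + 2| < ε/8.
Take δ = min(1, ε/8). Then 0 < |s + 2| < δ gives both |s + 2| < 1 and |s + 2| < ε/8, so |(-2s^2 - 6s - 5) + 1| < ε.

δ = min(1, ε/8)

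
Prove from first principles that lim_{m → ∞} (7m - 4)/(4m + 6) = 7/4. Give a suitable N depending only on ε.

Let ε > 0 be given. For m ≥ 1, |(7m - 4)/(4m + 6) − (7/4)| = |-58|/(4(4m + 6)) = 58/(4(4m + 6)).
Since 4m + 6 ≥ 4m for m ≥ 1, this is ≤ 58/(4·4m) = (29/8)/m.
So |(7m - 4)/(4m + 6) − (7/4)| < ε whenever m > (29/8)/ε.
Take N = (29/8)/ε. If m > N then |(7m - 4)/(4m + 6) − (7/4)| ≤ (29/8)/m < ε.

N = (29/8)/ε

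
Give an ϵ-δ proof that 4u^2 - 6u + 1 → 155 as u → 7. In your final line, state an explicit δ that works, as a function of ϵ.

δ = min(1, ϵ/54)

Let ϵ > 0. We want δ > 0 such that 0 < |u − 7| < δ implies |(4u^2 - 6u + 1) − 155| < ϵ.
(4u^2 - 6u + 1) − 155 = 4u^2 - 6u - 154 = (u − 7)(4u + 22).
So |(4u^2 - 6u + 1) − 155| = |u − 7|·|4u + 22|.
Require δ ≤ 1. Then |u − 7| < 1 gives |u| < 8, and by the triangle inequality |4u + 22| ≤ 4·8 + 22 = 54.
Hence |(4u^2 - 6u + 1) − 155| ≤ 54|u − 7| < ϵ provided |u − 7| < ϵ/54.
Choosing δ = min(1, ϵ/54) ensures both conditions, hence |(4u^2 - 6u + 1) − 155| < ϵ.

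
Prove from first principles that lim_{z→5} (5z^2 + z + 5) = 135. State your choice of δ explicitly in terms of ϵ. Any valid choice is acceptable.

Let ϵ > 0 be given. We want δ > 0 such that 0 < |z − 5| < δ implies |(5z^2 + z + 5) − 135| < ϵ.
(5z^2 + z + 5) − 135 = 5z^2 + z - 130 = (z − 5)(5z + 26).
So |(5z^2 + z + 5) − 135| = |z − 5|·|5z + 26|.
Assume first that |z − 5| < 1, so |z| < 6. Then |5z + 26| ≤ 5·6 + 26 = 56.
Hence |(5z^2 + z + 5) − 135| ≤ 56|z − 5| < ϵ provided |z − 5| < ϵ/56.
Take δ = min(1, ϵ/56). Then 0 < |z − 5| < δ gives both |z − 5| < 1 and |z − 5| < ϵ/56, so |(5z^2 + z + 5) − 135| < ϵ.

δ = min(1, ϵ/56)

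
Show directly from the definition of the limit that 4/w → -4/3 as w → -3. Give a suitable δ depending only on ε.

Let ε > 0. We seek δ > 0 such that 0 < |w + 3| < δ implies |4/w + 4/3| < ε.
|4/w + 4/3| = 4·|-3 − w|/(3·|w|) = 4|w + 3|/(3|w|).
Restrict δ ≤ 3/2. Then |w + 3| < 3/2 gives |w| > 3/2, so 3|w| > 9/2.
Then |4/w + 4/3| < 4|w + 3|/(9/2), which is < ε when |w + 3| < (9/8)ε.
Take δ = min(3/2, (9/8)ε). Then 0 < |w + 3| < δ gives both |w + 3| < 3/2 and |w + 3| < (9/8)ε, so |4/w + 4/3| < ε.

δ = min(3/2, (9/8)ε)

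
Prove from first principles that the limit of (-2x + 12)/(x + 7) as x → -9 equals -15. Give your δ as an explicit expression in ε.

δ = min(1, (1/13)ε)

Fix ε > 0. We want δ > 0 with 0 < |x + 9| < δ ⇒ |(-2x + 12)/(x + 7) + 15| < ε.
Combining over a common denominator, (-2x + 12)/(x + 7) + 15 = [(-2x + 12)·(-2) − 30·(x + 7)] / [(-2)·(x + 7)] = -26(x + 9) / ((-2)(x + 7)).
So |(-2x + 12)/(x + 7) + 15| = 26|x + 9| / (2·|x + 7|).
Restrict δ ≤ 1. Then |x + 9| < 1 gives |x + 7| = |(x + 9) + (-2)| ≥ 2 − 1 = 1.
Hence |(-2x + 12)/(x + 7) + 15| < 26|x + 9|/(2·1) = 13|x + 9|, which is < ε once |x + 9| < (1/13)ε.
Take δ = min(1, (1/13)ε). Then 0 < |x + 9| < δ forces both bounds, so |(-2x + 12)/(x + 7) + 15| < ε.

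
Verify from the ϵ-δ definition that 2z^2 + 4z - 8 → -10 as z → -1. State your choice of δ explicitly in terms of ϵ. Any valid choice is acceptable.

δ = min(1, ϵ/6)

Fix ϵ > 0. We want δ > 0 such that 0 < |z + 1| < δ implies |(2z^2 + 4z - 8) + 10| < ϵ.
(2z^2 + 4z - 8) + 10 = 2z^2 + 4z + 2 = (z + 1)(2z + 2).
So |(2z^2 + 4z - 8) + 10| = |z + 1|·|2z + 2|.
Assume first that |z + 1| < 1, so |z| < 2. Then |2z + 2| ≤ 2·2 + 2 = 6.
Hence |(2z^2 + 4z - 8) + 10| ≤ 6|z + 1| < ϵ provided |z + 1| < ϵ/6.
Take δ = min(1, ϵ/6). Then 0 < |z + 1| < δ gives both |z + 1| < 1 and |z + 1| < ϵ/6, so |(2z^2 + 4z - 8) + 10| < ϵ.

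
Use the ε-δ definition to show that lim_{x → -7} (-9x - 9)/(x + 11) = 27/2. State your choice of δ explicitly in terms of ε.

Suppose ε > 0. We want δ > 0 with 0 < |x + 7| < δ ⇒ |(-9x - 9)/(x + 11) − (27/2)| < ε.
Combining over a common denominator, (-9x - 9)/(x + 11) − (27/2) = [(-9x - 9)·4 − 54·(x + 11)] / [4·(x + 11)] = -90(x + 7) / (4(x + 11)).
So |(-9x - 9)/(x + 11) − (27/2)| = 90|x + 7| / (4·|x + 11|).
Require δ ≤ 2, so |x + 11| ≥ |4| − |x + 7| > 4 − 2 = 2.
Hence |(-9x - 9)/(x + 11) − (27/2)| < 90|x + 7|/(4·2) = (45/4)|x + 7|, which is < ε once |x + 7| < (4/45)ε.
Take δ = min(2, (4/45)ε). Then 0 < |x + 7| < δ forces both bounds, so |(-9x - 9)/(x + 11) − (27/2)| < ε.

δ = min(2, (4/45)ε)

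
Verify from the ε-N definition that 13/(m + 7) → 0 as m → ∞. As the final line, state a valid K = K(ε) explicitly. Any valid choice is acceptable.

K = 13/ε

Let ε > 0 be given. For m ≥ 1, |13/(m + 7) − 0| = 13/(m + 7) ≤ 13/m.
We need 13/m < ε, i.e. m > 13/ε.
Take K = 13/ε. If m > K then |13/(m + 7)| ≤ 13/m < ε.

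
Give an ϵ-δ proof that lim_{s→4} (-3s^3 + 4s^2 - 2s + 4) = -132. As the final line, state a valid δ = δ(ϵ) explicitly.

δ = min(2, ϵ/190)

Let ϵ > 0 be given. We want δ > 0 such that 0 < |s − 4| < δ implies |(-3s^3 + 4s^2 - 2s + 4) + 132| < ϵ.
(-3s^3 + 4s^2 - 2s + 4) + 132 = -3s^3 + 4s^2 - 2s + 136 = (s − 4)(-3s^2 - 8s - 34).
So |(-3s^3 + 4s^2 - 2s + 4) + 132| = |s − 4|·|-3s^2 - 8s - 34|.
Require δ ≤ 2. Then |s − 4| < 2 gives |s| < 6, and by the triangle inequality |-3s^2 - 8s - 34| ≤ 3·6^2 + 8·6 + 34 = 190.
Hence |(-3s^3 + 4s^2 - 2s + 4) + 132| ≤ 190|s − 4| < ϵ provided |s − 4| < ϵ/190.
Take δ = min(2, ϵ/190). Then 0 < |s − 4| < δ gives both |s − 4| < 2 and |s − 4| < ϵ/190, so |(-3s^3 + 4s^2 - 2s + 4) + 132| < ϵ.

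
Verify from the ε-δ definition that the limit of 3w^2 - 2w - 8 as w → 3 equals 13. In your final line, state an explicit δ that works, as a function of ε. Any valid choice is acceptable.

Let ε > 0 be given. We want δ > 0 such that 0 < |w − 3| < δ implies |(3w^2 - 2w - 8) − 13| < ε.
(3w^2 - 2w - 8) − 13 = 3w^2 - 2w - 21 = (w − 3)(3w + 7).
So |(3w^2 - 2w - 8) − 13| = |w − 3|·|3w + 7|.
Assume first that |w − 3| < 1, so |w| < 4. Then |3w + 7| ≤ 3·4 + 7 = 19.
Hence |(3w^2 - 2w - 8) − 13| ≤ 19|w − 3| < ε provided |w − 3| < ε/19.
Take δ = min(1, ε/19). Then 0 < |w − 3| < δ gives both |w − 3| < 1 and |w − 3| < ε/19, so |(3w^2 - 2w - 8) − 13| < ε.

δ = min(1, ε/19)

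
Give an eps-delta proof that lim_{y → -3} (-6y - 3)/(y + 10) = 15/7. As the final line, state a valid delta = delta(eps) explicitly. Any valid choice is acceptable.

Let eps > 0. We want delta > 0 with 0 < |y + 3| < delta ⇒ |(-6y - 3)/(y + 10) − (15/7)| < eps.
Combining over a common denominator, (-6y - 3)/(y + 10) − (15/7) = [(-6y - 3)·7 − 15·(y + 10)] / [7·(y + 10)] = -57(y + 3) / (7(y + 10)).
So |(-6y - 3)/(y + 10) − (15/7)| = 57|y + 3| / (7·|y + 10|).
Require delta ≤ 7/2, so |y + 10| ≥ |7| − |y + 3| > 7 − 7/2 = 7/2.
Hence |(-6y - 3)/(y + 10) − (15/7)| < 57|y + 3|/(7·(7/2)) = (114/49)|y + 3|, which is < eps once |y + 3| < (49/114)eps.
Take delta = min(7/2, (49/114)eps). Then 0 < |y + 3| < delta forces both bounds, so |(-6y - 3)/(y + 10) − (15/7)| < eps.

delta = min(7/2, (49/114)eps)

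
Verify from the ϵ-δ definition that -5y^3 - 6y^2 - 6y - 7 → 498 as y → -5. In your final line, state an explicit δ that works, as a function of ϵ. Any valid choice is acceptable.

δ = min(2, ϵ/479)

Fix ϵ > 0. We want δ > 0 such that 0 < |y + 5| < δ implies |(-5y^3 - 6y^2 - 6y - 7) − 498| < ϵ.
(-5y^3 - 6y^2 - 6y - 7) − 498 = -5y^3 - 6y^2 - 6y - 505 = (y + 5)(-5y^2 + 19y - 101).
So |(-5y^3 - 6y^2 - 6y - 7) − 498| = |y + 5|·|-5y^2 + 19y - 101|.
Require δ ≤ 2. Then |y + 5| < 2 gives |y| < 7, and by the triangle inequality |-5y^2 + 19y - 101| ≤ 5·7^2 + 19·7 + 101 = 479.
Hence |(-5y^3 - 6y^2 - 6y - 7) − 498| ≤ 479|y + 5| < ϵ provided |y + 5| < ϵ/479.
Take δ = min(2, ϵ/479). Then 0 < |y + 5| < δ gives both |y + 5| < 2 and |y + 5| < ϵ/479, so |(-5y^3 - 6y^2 - 6y - 7) − 498| < ϵ.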